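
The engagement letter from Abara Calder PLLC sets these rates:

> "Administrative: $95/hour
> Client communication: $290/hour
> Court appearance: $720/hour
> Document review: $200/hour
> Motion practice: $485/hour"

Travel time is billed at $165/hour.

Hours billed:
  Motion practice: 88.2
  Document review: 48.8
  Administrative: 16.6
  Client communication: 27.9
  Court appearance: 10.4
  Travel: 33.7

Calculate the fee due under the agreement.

$75,253.50

Administrative: 16.6 × $95 = $1,577.00
Client communication: 27.9 × $290 = $8,091.00
Court appearance: 10.4 × $720 = $7,488.00
Document review: 48.8 × $200 = $9,760.00
Motion practice: 88.2 × $485 = $42,777.00
Subtotal: $1,577.00 + $8,091.00 + $7,488.00 + $9,760.00 + $42,777.00 = $69,693.00
Travel: 33.7 × $165 = $5,560.50
Total: $69,693.00 + $5,560.50 = $75,253.50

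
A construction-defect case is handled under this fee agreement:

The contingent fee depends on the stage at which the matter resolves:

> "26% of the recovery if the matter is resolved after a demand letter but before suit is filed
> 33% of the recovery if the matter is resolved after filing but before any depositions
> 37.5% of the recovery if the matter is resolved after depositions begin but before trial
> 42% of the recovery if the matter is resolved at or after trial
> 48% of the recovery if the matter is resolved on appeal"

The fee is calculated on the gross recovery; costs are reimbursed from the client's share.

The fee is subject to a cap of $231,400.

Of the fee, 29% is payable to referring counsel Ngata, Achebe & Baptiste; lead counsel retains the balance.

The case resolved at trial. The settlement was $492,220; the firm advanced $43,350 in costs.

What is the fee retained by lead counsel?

$146,780.00

Fee base is the gross recovery, $492,220; costs are reimbursed separately.
The matter resolved at trial, so the 42% rate applies.
$492,220 × 42% = $206,732.40
$206,732.40 is under the $231,400 cap.
Referral share: 29% of $206,732.40 = $59,952.40; lead counsel retains $206,732.40 − $59,952.40 = $146,780.00.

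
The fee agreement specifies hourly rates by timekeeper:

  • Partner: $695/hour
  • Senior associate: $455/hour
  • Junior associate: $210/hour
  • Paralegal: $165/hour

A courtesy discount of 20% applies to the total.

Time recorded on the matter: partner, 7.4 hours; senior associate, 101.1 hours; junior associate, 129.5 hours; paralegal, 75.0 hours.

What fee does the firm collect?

$72,570.80

Partner: 7.4 × $695 = $5,143.00
Senior associate: 101.1 × $455 = $46,000.50
Junior associate: 129.5 × $210 = $27,195.00
Paralegal: 75.0 × $165 = $12,375.00
Subtotal: $90,713.50
Less 20% discount: −$18,142.70
Total: $90,713.50 − $18,142.70 = $72,570.80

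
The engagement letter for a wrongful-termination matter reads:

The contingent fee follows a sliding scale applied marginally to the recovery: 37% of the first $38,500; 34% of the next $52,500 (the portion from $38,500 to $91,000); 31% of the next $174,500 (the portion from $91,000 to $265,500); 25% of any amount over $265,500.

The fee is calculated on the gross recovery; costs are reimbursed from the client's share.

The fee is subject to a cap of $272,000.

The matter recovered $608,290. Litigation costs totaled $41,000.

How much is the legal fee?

Fee base is the gross recovery, $608,290; costs are reimbursed separately.
First $38,500 at 37% = $14,245.00
Next $52,500 at 34% = $17,850.00
Next $174,500 at 31% = $54,095.00
Remaining $342,790 at 25% = $85,697.50
Fee: $14,245.00 + $17,850.00 + $54,095.00 + $85,697.50 = $171,887.50
$171,887.50 is under the $272,000 cap.

$171,887.50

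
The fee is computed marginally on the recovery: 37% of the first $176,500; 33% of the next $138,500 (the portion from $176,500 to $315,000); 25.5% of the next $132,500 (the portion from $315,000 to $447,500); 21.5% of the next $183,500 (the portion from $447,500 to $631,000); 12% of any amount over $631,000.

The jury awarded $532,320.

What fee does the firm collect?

First $176,500 at 37% = $65,305.00
Next $138,500 at 33% = $45,705.00
Next $132,500 at 25.5% = $33,787.50
Remaining $84,820 at 21.5% = $18,236.30
Fee: $65,305.00 + $45,705.00 + $33,787.50 + $18,236.30 = $163,033.80

$163,033.80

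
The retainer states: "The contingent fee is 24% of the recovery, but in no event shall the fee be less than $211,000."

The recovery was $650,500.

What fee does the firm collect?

24% of $650,500 = $156,120.00
That is below the $211,000 minimum, so the minimum applies.

$211,000.00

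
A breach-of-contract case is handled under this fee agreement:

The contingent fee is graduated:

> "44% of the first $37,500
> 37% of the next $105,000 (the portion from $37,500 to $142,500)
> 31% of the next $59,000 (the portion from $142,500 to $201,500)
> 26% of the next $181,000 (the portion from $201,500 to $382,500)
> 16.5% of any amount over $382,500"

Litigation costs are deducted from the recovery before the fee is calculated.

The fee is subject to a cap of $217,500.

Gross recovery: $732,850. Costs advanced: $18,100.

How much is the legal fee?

Fee base (net of costs): $732,850 − $18,100 = $714,750
First $37,500 at 44% = $16,500.00
Next $105,000 at 37% = $38,850.00
Next $59,000 at 31% = $18,290.00
Next $181,000 at 26% = $47,060.00
Remaining $332,250 at 16.5% = $54,821.25
Fee: $16,500.00 + $38,850.00 + $18,290.00 + $47,060.00 + $54,821.25 = $175,521.25
$175,521.25 is under the $217,500 cap.

$175,521.25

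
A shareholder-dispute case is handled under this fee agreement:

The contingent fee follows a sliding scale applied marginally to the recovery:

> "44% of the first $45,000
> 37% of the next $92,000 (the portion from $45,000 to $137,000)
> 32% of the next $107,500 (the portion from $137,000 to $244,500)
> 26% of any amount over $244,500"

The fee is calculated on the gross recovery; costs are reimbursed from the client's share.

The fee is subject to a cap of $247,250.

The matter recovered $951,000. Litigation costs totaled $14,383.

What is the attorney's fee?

Fee base is the gross recovery, $951,000; costs are reimbursed separately.
First $45,000 at 44% = $19,800.00
Next $92,000 at 37% = $34,040.00
Next $107,500 at 32% = $34,400.00
Remaining $706,500 at 26% = $183,690.00
Fee: $19,800.00 + $34,040.00 + $34,400.00 + $183,690.00 = $271,930.00
$271,930.00 exceeds the $247,250 cap, so the fee is capped at $247,250.00.

$247,250.00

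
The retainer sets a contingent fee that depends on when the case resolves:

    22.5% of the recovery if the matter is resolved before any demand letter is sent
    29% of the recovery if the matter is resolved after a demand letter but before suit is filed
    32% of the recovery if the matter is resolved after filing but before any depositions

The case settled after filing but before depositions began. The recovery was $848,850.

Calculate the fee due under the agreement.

$271,632.00

The matter settled after filing but before depositions began, so the 32% rate applies.
$848,850 × 32% = $271,632.00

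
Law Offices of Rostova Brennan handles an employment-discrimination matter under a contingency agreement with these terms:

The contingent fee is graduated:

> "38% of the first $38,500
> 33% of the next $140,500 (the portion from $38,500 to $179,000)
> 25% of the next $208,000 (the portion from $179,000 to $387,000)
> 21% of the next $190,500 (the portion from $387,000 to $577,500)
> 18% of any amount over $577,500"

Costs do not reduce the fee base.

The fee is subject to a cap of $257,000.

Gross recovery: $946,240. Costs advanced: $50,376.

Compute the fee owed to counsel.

Fee base is the gross recovery, $946,240; costs are reimbursed separately.
First $38,500 at 38% = $14,630.00
Next $140,500 at 33% = $46,365.00
Next $208,000 at 25% = $52,000.00
Next $190,500 at 21% = $40,005.00
Remaining $368,740 at 18% = $66,373.20
Fee: $14,630.00 + $46,365.00 + $52,000.00 + $40,005.00 + $66,373.20 = $219,373.20
$219,373.20 is under the $257,000 cap.

$219,373.20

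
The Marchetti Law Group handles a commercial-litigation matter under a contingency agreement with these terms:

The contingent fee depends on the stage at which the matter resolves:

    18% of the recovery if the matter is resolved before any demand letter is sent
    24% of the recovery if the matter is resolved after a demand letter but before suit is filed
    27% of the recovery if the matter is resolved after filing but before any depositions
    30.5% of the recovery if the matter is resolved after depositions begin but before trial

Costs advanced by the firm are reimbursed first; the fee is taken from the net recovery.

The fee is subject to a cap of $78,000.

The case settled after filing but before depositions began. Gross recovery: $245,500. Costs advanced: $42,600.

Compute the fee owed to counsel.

$54,783.00

Fee base (net of costs): $245,500 − $42,600 = $202,900
The matter settled after filing but before depositions began, so the 27% rate applies.
$202,900 × 27% = $54,783.00
$54,783.00 is under the $78,000 cap.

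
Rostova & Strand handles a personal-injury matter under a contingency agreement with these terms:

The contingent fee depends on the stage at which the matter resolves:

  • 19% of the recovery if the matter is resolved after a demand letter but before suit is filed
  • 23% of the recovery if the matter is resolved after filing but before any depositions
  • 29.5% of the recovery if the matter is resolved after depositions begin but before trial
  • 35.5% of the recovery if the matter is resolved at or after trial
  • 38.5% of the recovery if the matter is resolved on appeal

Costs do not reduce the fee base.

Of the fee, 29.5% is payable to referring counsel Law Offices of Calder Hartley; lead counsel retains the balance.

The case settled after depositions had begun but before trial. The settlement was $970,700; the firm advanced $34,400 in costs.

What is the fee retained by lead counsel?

Fee base is the gross recovery, $970,700; costs are reimbursed separately.
The matter settled after depositions had begun but before trial, so the 29.5% rate applies.
$970,700 × 29.5% = $286,356.50
Referral share: 29.5% of $286,356.50 = $84,475.17; lead counsel retains $286,356.50 − $84,475.17 = $201,881.33.

$201,881.33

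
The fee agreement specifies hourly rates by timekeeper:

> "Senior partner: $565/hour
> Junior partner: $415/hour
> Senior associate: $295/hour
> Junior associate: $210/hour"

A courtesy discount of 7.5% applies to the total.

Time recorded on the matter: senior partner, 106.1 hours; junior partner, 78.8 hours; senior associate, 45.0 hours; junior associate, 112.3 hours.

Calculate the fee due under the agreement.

$119,793.51

Senior partner: 106.1 × $565 = $59,946.50
Junior partner: 78.8 × $415 = $32,702.00
Senior associate: 45.0 × $295 = $13,275.00
Junior associate: 112.3 × $210 = $23,583.00
Subtotal: $129,506.50
Less 7.5% discount: −$9,712.99
Total: $129,506.50 − $9,712.99 = $119,793.51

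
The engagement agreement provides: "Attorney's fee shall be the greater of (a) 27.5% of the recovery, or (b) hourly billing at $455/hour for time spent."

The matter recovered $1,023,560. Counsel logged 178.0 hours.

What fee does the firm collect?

(a) 27.5% of $1,023,560 = $281,479.00
(b) 178.0 × $455 = $80,990.00
The greater is (a): $281,479.00.

$281,479.00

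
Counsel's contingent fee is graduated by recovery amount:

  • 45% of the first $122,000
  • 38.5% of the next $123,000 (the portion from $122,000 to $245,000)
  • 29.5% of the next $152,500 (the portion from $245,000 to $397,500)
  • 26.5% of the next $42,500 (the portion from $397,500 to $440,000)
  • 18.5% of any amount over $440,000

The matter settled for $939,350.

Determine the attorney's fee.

$250,884.75

First $122,000 at 45% = $54,900.00
Next $123,000 at 38.5% = $47,355.00
Next $152,500 at 29.5% = $44,987.50
Next $42,500 at 26.5% = $11,262.50
Remaining $499,350 at 18.5% = $92,379.75
Fee: $54,900.00 + $47,355.00 + $44,987.50 + $11,262.50 + $92,379.75 = $250,884.75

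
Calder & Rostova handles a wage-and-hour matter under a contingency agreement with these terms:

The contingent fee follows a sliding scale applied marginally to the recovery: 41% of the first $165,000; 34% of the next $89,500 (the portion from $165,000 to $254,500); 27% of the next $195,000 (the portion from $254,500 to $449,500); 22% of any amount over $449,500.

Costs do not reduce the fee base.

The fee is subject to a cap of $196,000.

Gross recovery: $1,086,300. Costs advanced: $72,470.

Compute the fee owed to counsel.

Fee base is the gross recovery, $1,086,300; costs are reimbursed separately.
First $165,000 at 41% = $67,650.00
Next $89,500 at 34% = $30,430.00
Next $195,000 at 27% = $52,650.00
Remaining $636,800 at 22% = $140,096.00
Fee: $67,650.00 + $30,430.00 + $52,650.00 + $140,096.00 = $290,826.00
$290,826.00 exceeds the $196,000 cap, so the fee is capped at $196,000.00.

$196,000.00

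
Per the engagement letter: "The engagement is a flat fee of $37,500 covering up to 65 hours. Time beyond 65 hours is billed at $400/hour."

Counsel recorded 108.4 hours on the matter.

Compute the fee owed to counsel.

Flat fee: $37,500.00
Excess hours: 108.4 − 65 = 43.4
Overrun: 43.4 × $400 = $17,360.00
Total: $37,500.00 + $17,360.00 = $54,860.00

$54,860.00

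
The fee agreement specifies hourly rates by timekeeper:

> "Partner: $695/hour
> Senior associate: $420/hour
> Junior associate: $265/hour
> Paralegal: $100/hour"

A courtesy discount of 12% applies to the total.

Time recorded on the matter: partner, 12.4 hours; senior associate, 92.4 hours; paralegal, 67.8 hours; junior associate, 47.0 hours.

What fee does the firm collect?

$58,661.68

Partner: 12.4 × $695 = $8,618.00
Senior associate: 92.4 × $420 = $38,808.00
Junior associate: 47.0 × $265 = $12,455.00
Paralegal: 67.8 × $100 = $6,780.00
Subtotal: $66,661.00
Less 12% discount: −$7,999.32
Total: $66,661.00 − $7,999.32 = $58,661.68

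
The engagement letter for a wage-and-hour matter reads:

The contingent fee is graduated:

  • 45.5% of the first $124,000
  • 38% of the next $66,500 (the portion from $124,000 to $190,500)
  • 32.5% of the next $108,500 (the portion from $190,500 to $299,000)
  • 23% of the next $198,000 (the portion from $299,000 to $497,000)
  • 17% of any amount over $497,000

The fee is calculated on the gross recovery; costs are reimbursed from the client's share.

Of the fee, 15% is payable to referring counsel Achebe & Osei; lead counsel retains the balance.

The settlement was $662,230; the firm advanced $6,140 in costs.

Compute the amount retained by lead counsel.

$161,994.36

Fee base is the gross recovery, $662,230; costs are reimbursed separately.
First $124,000 at 45.5% = $56,420.00
Next $66,500 at 38% = $25,270.00
Next $108,500 at 32.5% = $35,262.50
Next $198,000 at 23% = $45,540.00
Remaining $165,230 at 17% = $28,089.10
Fee: $56,420.00 + $25,270.00 + $35,262.50 + $45,540.00 + $28,089.10 = $190,581.60
Referral share: 15% of $190,581.60 = $28,587.24; lead counsel retains $190,581.60 − $28,587.24 = $161,994.36.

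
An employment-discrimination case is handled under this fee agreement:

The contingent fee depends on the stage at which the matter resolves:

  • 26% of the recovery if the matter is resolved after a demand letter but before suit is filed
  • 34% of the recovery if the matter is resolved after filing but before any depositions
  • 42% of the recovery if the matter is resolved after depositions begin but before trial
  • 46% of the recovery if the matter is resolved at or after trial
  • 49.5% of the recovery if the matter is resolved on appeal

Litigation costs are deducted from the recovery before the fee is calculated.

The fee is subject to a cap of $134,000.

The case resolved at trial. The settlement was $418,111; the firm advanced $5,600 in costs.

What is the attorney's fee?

Fee base (net of costs): $418,111 − $5,600 = $412,511
The matter resolved at trial, so the 46% rate applies.
$412,511 × 46% = $189,755.06
$189,755.06 exceeds the $134,000 cap, so the fee is capped at $134,000.00.

$134,000.00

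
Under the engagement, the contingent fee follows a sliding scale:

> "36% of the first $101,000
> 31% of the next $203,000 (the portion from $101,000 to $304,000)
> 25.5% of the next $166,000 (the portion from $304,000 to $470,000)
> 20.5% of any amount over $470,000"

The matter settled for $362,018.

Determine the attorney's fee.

First $101,000 at 36% = $36,360.00
Next $203,000 at 31% = $62,930.00
Remaining $58,018 at 25.5% = $14,794.59
Fee: $36,360.00 + $62,930.00 + $14,794.59 = $114,084.59

$114,084.59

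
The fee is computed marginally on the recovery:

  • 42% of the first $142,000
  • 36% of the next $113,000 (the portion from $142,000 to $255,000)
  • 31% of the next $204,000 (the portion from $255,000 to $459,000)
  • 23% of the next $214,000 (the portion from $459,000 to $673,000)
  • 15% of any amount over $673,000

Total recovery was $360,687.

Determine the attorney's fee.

$133,082.97

First $142,000 at 42% = $59,640.00
Next $113,000 at 36% = $40,680.00
Remaining $105,687 at 31% = $32,762.97
Fee: $59,640.00 + $40,680.00 + $32,762.97 = $133,082.97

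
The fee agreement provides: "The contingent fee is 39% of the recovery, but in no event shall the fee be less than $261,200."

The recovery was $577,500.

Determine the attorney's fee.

$261,200.00

39% of $577,500 = $225,225.00
That is below the $261,200 minimum, so the minimum applies.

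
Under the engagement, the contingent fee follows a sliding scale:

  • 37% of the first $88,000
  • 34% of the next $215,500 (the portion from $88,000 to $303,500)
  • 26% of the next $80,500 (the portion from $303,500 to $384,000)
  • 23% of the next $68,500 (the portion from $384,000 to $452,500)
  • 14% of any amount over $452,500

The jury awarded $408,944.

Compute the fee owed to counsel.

First $88,000 at 37% = $32,560.00
Next $215,500 at 34% = $73,270.00
Next $80,500 at 26% = $20,930.00
Remaining $24,944 at 23% = $5,737.12
Fee: $32,560.00 + $73,270.00 + $20,930.00 + $5,737.12 = $132,497.12

$132,497.12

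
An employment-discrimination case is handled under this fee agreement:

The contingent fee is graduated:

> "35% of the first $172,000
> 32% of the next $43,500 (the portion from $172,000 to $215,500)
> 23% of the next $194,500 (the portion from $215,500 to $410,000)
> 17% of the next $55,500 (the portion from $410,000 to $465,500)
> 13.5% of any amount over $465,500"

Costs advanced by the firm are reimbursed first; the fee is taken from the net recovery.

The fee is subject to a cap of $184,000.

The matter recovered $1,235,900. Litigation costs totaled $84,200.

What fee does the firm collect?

Fee base (net of costs): $1,235,900 − $84,200 = $1,151,700
First $172,000 at 35% = $60,200.00
Next $43,500 at 32% = $13,920.00
Next $194,500 at 23% = $44,735.00
Next $55,500 at 17% = $9,435.00
Remaining $686,200 at 13.5% = $92,637.00
Fee: $60,200.00 + $13,920.00 + $44,735.00 + $9,435.00 + $92,637.00 = $220,927.00
$220,927.00 exceeds the $184,000 cap, so the fee is capped at $184,000.00.

$184,000.00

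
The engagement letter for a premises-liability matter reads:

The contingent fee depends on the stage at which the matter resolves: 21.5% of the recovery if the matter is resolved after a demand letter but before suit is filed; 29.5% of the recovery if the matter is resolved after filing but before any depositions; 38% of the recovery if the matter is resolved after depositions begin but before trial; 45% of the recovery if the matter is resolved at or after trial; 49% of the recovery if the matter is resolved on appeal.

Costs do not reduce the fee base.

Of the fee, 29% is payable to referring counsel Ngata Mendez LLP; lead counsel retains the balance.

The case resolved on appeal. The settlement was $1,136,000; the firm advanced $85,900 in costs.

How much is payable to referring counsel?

Fee base is the gross recovery, $1,136,000; costs are reimbursed separately.
The matter resolved on appeal, so the 49% rate applies.
$1,136,000 × 49% = $556,640.00
Referral share: 29% of $556,640.00 = $161,425.60; lead counsel retains $556,640.00 − $161,425.60 = $395,214.40.

$161,425.60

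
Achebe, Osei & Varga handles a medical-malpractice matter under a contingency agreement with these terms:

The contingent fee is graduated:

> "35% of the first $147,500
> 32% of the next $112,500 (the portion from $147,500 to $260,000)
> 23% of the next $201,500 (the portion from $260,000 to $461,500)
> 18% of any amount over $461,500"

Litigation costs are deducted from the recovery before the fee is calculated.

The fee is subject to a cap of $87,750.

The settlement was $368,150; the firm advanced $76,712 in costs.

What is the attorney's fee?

$87,750.00

Fee base (net of costs): $368,150 − $76,712 = $291,438
First $147,500 at 35% = $51,625.00
Next $112,500 at 32% = $36,000.00
Remaining $31,438 at 23% = $7,230.74
Fee: $51,625.00 + $36,000.00 + $7,230.74 = $94,855.74
$94,855.74 exceeds the $87,750 cap, so the fee is capped at $87,750.00.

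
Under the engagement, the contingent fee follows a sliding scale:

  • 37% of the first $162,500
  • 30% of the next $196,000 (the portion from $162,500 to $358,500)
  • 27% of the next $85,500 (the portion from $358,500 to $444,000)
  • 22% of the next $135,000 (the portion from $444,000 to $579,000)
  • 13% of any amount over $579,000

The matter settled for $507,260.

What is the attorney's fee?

$155,927.20

First $162,500 at 37% = $60,125.00
Next $196,000 at 30% = $58,800.00
Next $85,500 at 27% = $23,085.00
Remaining $63,260 at 22% = $13,917.20
Fee: $60,125.00 + $58,800.00 + $23,085.00 + $13,917.20 = $155,927.20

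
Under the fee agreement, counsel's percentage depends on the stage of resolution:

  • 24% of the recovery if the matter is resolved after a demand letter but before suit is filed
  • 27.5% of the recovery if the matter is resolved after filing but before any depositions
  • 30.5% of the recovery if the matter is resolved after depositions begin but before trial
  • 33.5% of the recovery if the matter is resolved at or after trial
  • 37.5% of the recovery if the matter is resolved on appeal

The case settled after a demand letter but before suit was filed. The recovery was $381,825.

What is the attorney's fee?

$91,638.00

The matter settled after a demand letter but before suit was filed, so the 24% rate applies.
$381,825 × 24% = $91,638.00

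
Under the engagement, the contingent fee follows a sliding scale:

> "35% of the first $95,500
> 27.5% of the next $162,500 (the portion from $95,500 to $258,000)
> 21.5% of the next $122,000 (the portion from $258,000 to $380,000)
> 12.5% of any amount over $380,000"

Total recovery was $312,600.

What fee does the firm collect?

First $95,500 at 35% = $33,425.00
Next $162,500 at 27.5% = $44,687.50
Remaining $54,600 at 21.5% = $11,739.00
Fee: $33,425.00 + $44,687.50 + $11,739.00 = $89,851.50

$89,851.50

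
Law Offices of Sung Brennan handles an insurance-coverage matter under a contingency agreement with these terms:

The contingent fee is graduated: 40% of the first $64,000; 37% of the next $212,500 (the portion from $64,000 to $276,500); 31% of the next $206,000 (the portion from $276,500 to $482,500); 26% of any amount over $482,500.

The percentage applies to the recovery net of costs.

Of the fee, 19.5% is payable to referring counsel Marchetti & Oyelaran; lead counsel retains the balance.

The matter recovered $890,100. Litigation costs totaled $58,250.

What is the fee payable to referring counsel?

Fee base (net of costs): $890,100 − $58,250 = $831,850
First $64,000 at 40% = $25,600.00
Next $212,500 at 37% = $78,625.00
Next $206,000 at 31% = $63,860.00
Remaining $349,350 at 26% = $90,831.00
Fee: $25,600.00 + $78,625.00 + $63,860.00 + $90,831.00 = $258,916.00
Referral share: 19.5% of $258,916.00 = $50,488.62; lead counsel retains $258,916.00 − $50,488.62 = $208,427.38.

$50,488.62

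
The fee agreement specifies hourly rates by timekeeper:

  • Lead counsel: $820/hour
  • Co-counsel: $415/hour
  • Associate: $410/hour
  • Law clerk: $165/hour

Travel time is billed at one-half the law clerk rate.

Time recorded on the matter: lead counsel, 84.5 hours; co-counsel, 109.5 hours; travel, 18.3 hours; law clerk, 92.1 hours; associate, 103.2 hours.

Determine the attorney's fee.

$173,750.75

Lead counsel: 84.5 × $820 = $69,290.00
Co-counsel: 109.5 × $415 = $45,442.50
Associate: 103.2 × $410 = $42,312.00
Law clerk: 92.1 × $165 = $15,196.50
Subtotal: $69,290.00 + $45,442.50 + $42,312.00 + $15,196.50 = $172,241.00
Travel: 18.3 × ($165 ÷ 2) = 18.3 × $82.50 = $1,509.75
Total: $172,241.00 + $1,509.75 = $173,750.75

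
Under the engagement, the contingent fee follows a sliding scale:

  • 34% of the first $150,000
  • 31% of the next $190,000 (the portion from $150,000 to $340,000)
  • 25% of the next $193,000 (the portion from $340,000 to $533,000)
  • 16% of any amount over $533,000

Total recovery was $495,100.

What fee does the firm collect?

$148,675.00

First $150,000 at 34% = $51,000.00
Next $190,000 at 31% = $58,900.00
Remaining $155,100 at 25% = $38,775.00
Fee: $51,000.00 + $58,900.00 + $38,775.00 = $148,675.00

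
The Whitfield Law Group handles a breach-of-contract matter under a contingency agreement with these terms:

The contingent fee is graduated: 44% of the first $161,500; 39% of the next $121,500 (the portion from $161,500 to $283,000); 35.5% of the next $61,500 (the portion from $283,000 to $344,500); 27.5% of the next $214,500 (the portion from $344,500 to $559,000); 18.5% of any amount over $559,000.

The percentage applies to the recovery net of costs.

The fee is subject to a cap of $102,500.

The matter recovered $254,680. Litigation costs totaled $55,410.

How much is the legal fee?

$85,790.30

Fee base (net of costs): $254,680 − $55,410 = $199,270
First $161,500 at 44% = $71,060.00
Remaining $37,770 at 39% = $14,730.30
Fee: $71,060.00 + $14,730.30 = $85,790.30
$85,790.30 is under the $102,500 cap.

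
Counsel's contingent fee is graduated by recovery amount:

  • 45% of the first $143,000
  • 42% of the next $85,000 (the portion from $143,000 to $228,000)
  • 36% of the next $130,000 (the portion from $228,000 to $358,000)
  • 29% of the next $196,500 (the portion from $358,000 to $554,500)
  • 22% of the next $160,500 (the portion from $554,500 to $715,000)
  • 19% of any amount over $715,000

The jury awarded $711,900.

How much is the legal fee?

First $143,000 at 45% = $64,350.00
Next $85,000 at 42% = $35,700.00
Next $130,000 at 36% = $46,800.00
Next $196,500 at 29% = $56,985.00
Remaining $157,400 at 22% = $34,628.00
Fee: $64,350.00 + $35,700.00 + $46,800.00 + $56,985.00 + $34,628.00 = $238,463.00

$238,463.00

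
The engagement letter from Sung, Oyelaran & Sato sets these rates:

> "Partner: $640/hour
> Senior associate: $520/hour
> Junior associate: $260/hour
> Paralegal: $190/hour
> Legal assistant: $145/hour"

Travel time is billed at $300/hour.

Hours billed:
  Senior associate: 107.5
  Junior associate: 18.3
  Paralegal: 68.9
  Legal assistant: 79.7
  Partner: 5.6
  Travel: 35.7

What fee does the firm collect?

Partner: 5.6 × $640 = $3,584.00
Senior associate: 107.5 × $520 = $55,900.00
Junior associate: 18.3 × $260 = $4,758.00
Paralegal: 68.9 × $190 = $13,091.00
Legal assistant: 79.7 × $145 = $11,556.50
Subtotal: $3,584.00 + $55,900.00 + $4,758.00 + $13,091.00 + $11,556.50 = $88,889.50
Travel: 35.7 × $300 = $10,710.00
Total: $88,889.50 + $10,710.00 = $99,599.50

$99,599.50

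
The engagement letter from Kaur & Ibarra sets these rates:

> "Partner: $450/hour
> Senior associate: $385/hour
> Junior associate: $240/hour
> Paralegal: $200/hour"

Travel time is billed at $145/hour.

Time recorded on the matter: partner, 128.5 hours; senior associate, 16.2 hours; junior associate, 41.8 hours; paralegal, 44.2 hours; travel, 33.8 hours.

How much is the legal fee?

Partner: 128.5 × $450 = $57,825.00
Senior associate: 16.2 × $385 = $6,237.00
Junior associate: 41.8 × $240 = $10,032.00
Paralegal: 44.2 × $200 = $8,840.00
Subtotal: $57,825.00 + $6,237.00 + $10,032.00 + $8,840.00 = $82,934.00
Travel: 33.8 × $145 = $4,901.00
Total: $82,934.00 + $4,901.00 = $87,835.00

$87,835.00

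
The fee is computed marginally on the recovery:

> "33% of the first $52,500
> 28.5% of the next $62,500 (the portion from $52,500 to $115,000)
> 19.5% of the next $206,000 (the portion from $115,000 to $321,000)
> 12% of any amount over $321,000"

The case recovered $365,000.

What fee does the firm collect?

First $52,500 at 33% = $17,325.00
Next $62,500 at 28.5% = $17,812.50
Next $206,000 at 19.5% = $40,170.00
Remaining $44,000 at 12% = $5,280.00
Fee: $17,325.00 + $17,812.50 + $40,170.00 + $5,280.00 = $80,587.50

$80,587.50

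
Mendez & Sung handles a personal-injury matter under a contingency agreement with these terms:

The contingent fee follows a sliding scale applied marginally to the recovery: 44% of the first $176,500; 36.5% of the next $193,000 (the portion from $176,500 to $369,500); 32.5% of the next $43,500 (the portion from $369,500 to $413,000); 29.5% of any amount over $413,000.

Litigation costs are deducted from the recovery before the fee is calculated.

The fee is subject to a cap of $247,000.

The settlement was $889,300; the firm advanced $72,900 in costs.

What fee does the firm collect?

$247,000.00

Fee base (net of costs): $889,300 − $72,900 = $816,400
First $176,500 at 44% = $77,660.00
Next $193,000 at 36.5% = $70,445.00
Next $43,500 at 32.5% = $14,137.50
Remaining $403,400 at 29.5% = $119,003.00
Fee: $77,660.00 + $70,445.00 + $14,137.50 + $119,003.00 = $281,245.50
$281,245.50 exceeds the $247,000 cap, so the fee is capped at $247,000.00.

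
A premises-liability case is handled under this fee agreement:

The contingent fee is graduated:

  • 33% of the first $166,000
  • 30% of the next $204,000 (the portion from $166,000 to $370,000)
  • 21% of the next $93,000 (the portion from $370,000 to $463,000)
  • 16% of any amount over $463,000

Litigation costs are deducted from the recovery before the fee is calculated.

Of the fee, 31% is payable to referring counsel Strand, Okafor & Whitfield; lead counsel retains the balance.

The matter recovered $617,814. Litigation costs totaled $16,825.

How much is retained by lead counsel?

Fee base (net of costs): $617,814 − $16,825 = $600,989
First $166,000 at 33% = $54,780.00
Next $204,000 at 30% = $61,200.00
Next $93,000 at 21% = $19,530.00
Remaining $137,989 at 16% = $22,078.24
Fee: $54,780.00 + $61,200.00 + $19,530.00 + $22,078.24 = $157,588.24
Referral share: 31% of $157,588.24 = $48,852.35; lead counsel retains $157,588.24 − $48,852.35 = $108,735.89.

$108,735.89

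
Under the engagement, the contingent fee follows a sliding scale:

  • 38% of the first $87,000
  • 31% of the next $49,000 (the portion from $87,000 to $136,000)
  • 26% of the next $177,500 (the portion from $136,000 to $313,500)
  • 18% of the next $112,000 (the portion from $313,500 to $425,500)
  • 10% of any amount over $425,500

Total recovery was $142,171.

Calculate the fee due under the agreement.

$49,854.46

First $87,000 at 38% = $33,060.00
Next $49,000 at 31% = $15,190.00
Remaining $6,171 at 26% = $1,604.46
Fee: $33,060.00 + $15,190.00 + $1,604.46 = $49,854.46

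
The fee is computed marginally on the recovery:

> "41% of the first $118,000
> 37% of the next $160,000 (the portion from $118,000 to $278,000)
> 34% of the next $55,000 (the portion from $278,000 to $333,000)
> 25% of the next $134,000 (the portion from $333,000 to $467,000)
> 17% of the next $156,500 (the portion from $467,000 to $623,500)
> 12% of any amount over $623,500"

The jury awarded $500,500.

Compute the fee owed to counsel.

First $118,000 at 41% = $48,380.00
Next $160,000 at 37% = $59,200.00
Next $55,000 at 34% = $18,700.00
Next $134,000 at 25% = $33,500.00
Remaining $33,500 at 17% = $5,695.00
Fee: $48,380.00 + $59,200.00 + $18,700.00 + $33,500.00 + $5,695.00 = $165,475.00

$165,475.00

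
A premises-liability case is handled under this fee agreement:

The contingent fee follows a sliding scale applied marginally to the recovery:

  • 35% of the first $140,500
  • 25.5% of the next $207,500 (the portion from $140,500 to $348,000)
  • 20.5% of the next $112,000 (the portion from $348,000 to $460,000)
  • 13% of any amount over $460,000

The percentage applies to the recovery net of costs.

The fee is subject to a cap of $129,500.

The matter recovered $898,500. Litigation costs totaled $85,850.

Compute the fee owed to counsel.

Fee base (net of costs): $898,500 − $85,850 = $812,650
First $140,500 at 35% = $49,175.00
Next $207,500 at 25.5% = $52,912.50
Next $112,000 at 20.5% = $22,960.00
Remaining $352,650 at 13% = $45,844.50
Fee: $49,175.00 + $52,912.50 + $22,960.00 + $45,844.50 = $170,892.00
$170,892.00 exceeds the $129,500 cap, so the fee is capped at $129,500.00.

$129,500.00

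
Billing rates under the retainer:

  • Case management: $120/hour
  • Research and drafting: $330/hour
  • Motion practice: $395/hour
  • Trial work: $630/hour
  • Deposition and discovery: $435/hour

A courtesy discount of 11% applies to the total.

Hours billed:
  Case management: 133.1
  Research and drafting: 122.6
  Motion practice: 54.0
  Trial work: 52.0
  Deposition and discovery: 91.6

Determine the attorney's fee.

$133,825.74

Case management: 133.1 × $120 = $15,972.00
Research and drafting: 122.6 × $330 = $40,458.00
Motion practice: 54.0 × $395 = $21,330.00
Trial work: 52.0 × $630 = $32,760.00
Deposition and discovery: 91.6 × $435 = $39,846.00
Subtotal: $150,366.00
Less 11% discount: −$16,540.26
Total: $150,366.00 − $16,540.26 = $133,825.74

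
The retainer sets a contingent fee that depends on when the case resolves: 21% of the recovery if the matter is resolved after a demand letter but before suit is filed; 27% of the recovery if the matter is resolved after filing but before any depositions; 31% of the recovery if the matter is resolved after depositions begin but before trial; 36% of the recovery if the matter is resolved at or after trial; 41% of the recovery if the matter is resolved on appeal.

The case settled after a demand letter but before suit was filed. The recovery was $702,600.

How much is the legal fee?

The matter settled after a demand letter but before suit was filed, so the 21% rate applies.
$702,600 × 21% = $147,546.00

$147,546.00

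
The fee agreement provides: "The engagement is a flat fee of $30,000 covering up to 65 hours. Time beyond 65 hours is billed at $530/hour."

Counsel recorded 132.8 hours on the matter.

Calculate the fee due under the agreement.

$65,934.00

Flat fee: $30,000.00
Excess hours: 132.8 − 65 = 67.8
Overrun: 67.8 × $530 = $35,934.00
Total: $30,000.00 + $35,934.00 = $65,934.00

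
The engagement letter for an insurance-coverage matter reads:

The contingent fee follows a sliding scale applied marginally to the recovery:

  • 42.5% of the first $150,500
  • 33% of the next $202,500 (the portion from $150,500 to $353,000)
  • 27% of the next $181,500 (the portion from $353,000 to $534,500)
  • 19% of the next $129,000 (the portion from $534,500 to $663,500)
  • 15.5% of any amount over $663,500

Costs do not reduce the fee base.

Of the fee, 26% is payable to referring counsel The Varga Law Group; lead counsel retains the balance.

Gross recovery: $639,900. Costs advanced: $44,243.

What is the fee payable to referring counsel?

Fee base is the gross recovery, $639,900; costs are reimbursed separately.
First $150,500 at 42.5% = $63,962.50
Next $202,500 at 33% = $66,825.00
Next $181,500 at 27% = $49,005.00
Remaining $105,400 at 19% = $20,026.00
Fee: $63,962.50 + $66,825.00 + $49,005.00 + $20,026.00 = $199,818.50
Referral share: 26% of $199,818.50 = $51,952.81; lead counsel retains $199,818.50 − $51,952.81 = $147,865.69.

$51,952.81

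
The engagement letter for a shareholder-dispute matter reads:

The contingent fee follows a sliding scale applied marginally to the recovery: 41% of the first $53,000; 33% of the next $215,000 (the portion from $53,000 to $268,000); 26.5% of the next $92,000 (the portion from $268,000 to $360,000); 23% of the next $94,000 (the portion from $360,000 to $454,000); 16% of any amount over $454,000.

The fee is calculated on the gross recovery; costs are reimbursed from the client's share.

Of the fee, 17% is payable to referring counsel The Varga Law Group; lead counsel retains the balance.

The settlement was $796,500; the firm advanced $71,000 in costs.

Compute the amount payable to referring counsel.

$32,891.60

Fee base is the gross recovery, $796,500; costs are reimbursed separately.
First $53,000 at 41% = $21,730.00
Next $215,000 at 33% = $70,950.00
Next $92,000 at 26.5% = $24,380.00
Next $94,000 at 23% = $21,620.00
Remaining $342,500 at 16% = $54,800.00
Fee: $21,730.00 + $70,950.00 + $24,380.00 + $21,620.00 + $54,800.00 = $193,480.00
Referral share: 17% of $193,480.00 = $32,891.60; lead counsel retains $193,480.00 − $32,891.60 = $160,588.40.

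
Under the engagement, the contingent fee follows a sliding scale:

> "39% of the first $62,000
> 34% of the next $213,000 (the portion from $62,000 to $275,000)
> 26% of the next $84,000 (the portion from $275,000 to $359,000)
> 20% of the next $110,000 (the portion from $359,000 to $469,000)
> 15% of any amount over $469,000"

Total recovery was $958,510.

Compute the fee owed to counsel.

$213,866.50

First $62,000 at 39% = $24,180.00
Next $213,000 at 34% = $72,420.00
Next $84,000 at 26% = $21,840.00
Next $110,000 at 20% = $22,000.00
Remaining $489,510 at 15% = $73,426.50
Fee: $24,180.00 + $72,420.00 + $21,840.00 + $22,000.00 + $73,426.50 = $213,866.50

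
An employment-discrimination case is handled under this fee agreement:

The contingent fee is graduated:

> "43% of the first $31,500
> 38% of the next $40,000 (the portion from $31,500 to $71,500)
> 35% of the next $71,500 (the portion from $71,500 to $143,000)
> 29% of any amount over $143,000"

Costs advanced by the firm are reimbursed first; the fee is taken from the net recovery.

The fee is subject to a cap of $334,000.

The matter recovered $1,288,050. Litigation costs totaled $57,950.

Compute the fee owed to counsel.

Fee base (net of costs): $1,288,050 − $57,950 = $1,230,100
First $31,500 at 43% = $13,545.00
Next $40,000 at 38% = $15,200.00
Next $71,500 at 35% = $25,025.00
Remaining $1,087,100 at 29% = $315,259.00
Fee: $13,545.00 + $15,200.00 + $25,025.00 + $315,259.00 = $369,029.00
$369,029.00 exceeds the $334,000 cap, so the fee is capped at $334,000.00.

$334,000.00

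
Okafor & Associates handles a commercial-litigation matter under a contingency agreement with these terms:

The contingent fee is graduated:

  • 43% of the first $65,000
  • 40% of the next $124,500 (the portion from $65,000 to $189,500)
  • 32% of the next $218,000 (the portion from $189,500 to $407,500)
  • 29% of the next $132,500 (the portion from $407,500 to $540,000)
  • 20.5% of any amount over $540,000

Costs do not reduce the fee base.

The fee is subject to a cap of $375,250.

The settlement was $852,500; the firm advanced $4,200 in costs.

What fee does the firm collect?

$249,997.50

Fee base is the gross recovery, $852,500; costs are reimbursed separately.
First $65,000 at 43% = $27,950.00
Next $124,500 at 40% = $49,800.00
Next $218,000 at 32% = $69,760.00
Next $132,500 at 29% = $38,425.00
Remaining $312,500 at 20.5% = $64,062.50
Fee: $27,950.00 + $49,800.00 + $69,760.00 + $38,425.00 + $64,062.50 = $249,997.50
$249,997.50 is under the $375,250 cap.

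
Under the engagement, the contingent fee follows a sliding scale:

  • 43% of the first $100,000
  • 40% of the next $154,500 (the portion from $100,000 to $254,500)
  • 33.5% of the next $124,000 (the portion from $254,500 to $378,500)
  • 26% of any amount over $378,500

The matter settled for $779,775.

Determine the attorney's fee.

First $100,000 at 43% = $43,000.00
Next $154,500 at 40% = $61,800.00
Next $124,000 at 33.5% = $41,540.00
Remaining $401,275 at 26% = $104,331.50
Fee: $43,000.00 + $61,800.00 + $41,540.00 + $104,331.50 = $250,671.50

$250,671.50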